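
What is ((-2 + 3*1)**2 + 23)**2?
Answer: 576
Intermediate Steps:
((-2 + 3*1)**2 + 23)**2 = ((-2 + 3)**2 + 23)**2 = (1**2 + 23)**2 = (1 + 23)**2 = 24**2 = 576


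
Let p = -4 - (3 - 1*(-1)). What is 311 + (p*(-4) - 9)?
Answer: 334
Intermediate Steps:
p = -8 (p = -4 - (3 + 1) = -4 - 1*4 = -4 - 4 = -8)
311 + (p*(-4) - 9) = 311 + (-8*(-4) - 9) = 311 + (32 - 9) = 311 + 23 = 334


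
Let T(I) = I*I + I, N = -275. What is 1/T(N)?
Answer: 1/75350 ≈ 1.3271e-5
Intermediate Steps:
T(I) = I + I**2 (T(I) = I**2 + I = I + I**2)
1/T(N) = 1/(-275*(1 - 275)) = 1/(-275*(-274)) = 1/75350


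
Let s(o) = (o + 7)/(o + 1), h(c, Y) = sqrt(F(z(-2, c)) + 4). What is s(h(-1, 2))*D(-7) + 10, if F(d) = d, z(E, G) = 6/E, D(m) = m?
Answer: -18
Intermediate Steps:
h(c, Y) = 1 (h(c, Y) = sqrt(6/(-2) + 4) = sqrt(6*(-1/2) + 4) = sqrt(-3 + 4) = sqrt(1) = 1)
s(o) = (7 + o)/(1 + o)
s(h(-1, 2))*D(-7) + 10 = ((7 + 1)/(1 + 1))*(-7) + 10 = (8/2)*(-7) + 10 = ((1/2)*8)*(-7) + 10 = 4*(-7) + 10 = -28 + 10 = -18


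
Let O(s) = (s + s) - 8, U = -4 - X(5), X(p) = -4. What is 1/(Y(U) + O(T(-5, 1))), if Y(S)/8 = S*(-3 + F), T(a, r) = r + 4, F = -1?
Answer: 1/2 ≈ 0.50000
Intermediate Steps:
T(a, r) = 4 + r
U = 0 (U = -4 - 1*(-4) = -4 + 4 = 0)
Y(S) = -32*S (Y(S) = 8*(S*(-3 - 1)) = 8*(S*(-4)) = 8*(-4*S) = -32*S)
O(s) = -8 + 2*s (O(s) = 2*s - 8 = -8 + 2*s)
1/(Y(U) + O(T(-5, 1))) = 1/(-32*0 + (-8 + 2*(4 + 1))) = 1/(0 + (-8 + 2*5)) = 1/(0 + (-8 + 10)) = 1/(0 + 2) = 1/2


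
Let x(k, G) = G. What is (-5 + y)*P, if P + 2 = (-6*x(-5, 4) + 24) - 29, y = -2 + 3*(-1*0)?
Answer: 217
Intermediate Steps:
y = -2 (y = -2 + 3*0 = -2 + 0 = -2)
P = -31 (P = -2 + ((-6*4 + 24) - 29) = -2 + ((-24 + 24) - 29) = -2 + (0 - 29) = -2 - 29 = -31)
(-5 + y)*P = (-5 - 2)*(-31) = -7*(-31) = 217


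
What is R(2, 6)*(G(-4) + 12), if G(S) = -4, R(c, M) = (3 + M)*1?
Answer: 72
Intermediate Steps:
R(c, M) = 3 + M
R(2, 6)*(G(-4) + 12) = (3 + 6)*(-4 + 12) = 9*8 = 72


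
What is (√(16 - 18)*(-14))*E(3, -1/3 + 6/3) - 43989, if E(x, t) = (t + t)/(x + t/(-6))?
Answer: -43989 - 120*I*√2/7 ≈ -43989.0 - 24.244*I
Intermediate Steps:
E(x, t) = 2*t/(x - t/6) (E(x, t) = (2*t)/(x + t*(-⅙)) = (2*t)/(x - t/6) = 2*t/(x - t/6))
(√(16 - 18)*(-14))*E(3, -1/3 + 6/3) - 43989 = (√(16 - 18)*(-14))*(12*(-1/3 + 6/3)/(-(-1/3 + 6/3) + 6*3)) - 43989 = (√(-2)*(-14))*(12*(-1*⅓ + 6*(⅓))/(-(-1*⅓ + 6*(⅓)) + 18)) - 43989 = ((I*√2)*(-14))*(12*(-⅓ + 2)/(-(-⅓ + 2) + 18)) - 43989 = (-14*I*√2)*(12*(5/3)/(-1*5/3 + 18)) - 43989 = (-14*I*√2)*(12*(5/3)/(-5/3 + 18)) - 43989 = (-14*I*√2)*(12*(5/3)/(49/3)) - 43989 = (-14*I*√2)*(12*(5/3)*(3/49)) - 43989 = -14*I*√2*(60/49) - 43989 = -120*I*√2/7 - 43989 = -43989 - 120*I*√2/7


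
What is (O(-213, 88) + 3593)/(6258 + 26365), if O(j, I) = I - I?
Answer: 3593/32623 ≈ 0.11014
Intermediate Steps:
O(j, I) = 0
(O(-213, 88) + 3593)/(6258 + 26365) = (0 + 3593)/(6258 + 26365) = 3593/32623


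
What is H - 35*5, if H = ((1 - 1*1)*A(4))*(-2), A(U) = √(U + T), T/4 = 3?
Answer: -175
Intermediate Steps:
T = 12 (T = 4*3 = 12)
A(U) = √(12 + U) (A(U) = √(U + 12) = √(12 + U))
H = 0 (H = ((1 - 1*1)*√(12 + 4))*(-2) = ((1 - 1)*√16)*(-2) = (0*4)*(-2) = 0*(-2) = 0)
H - 35*5 = 0 - 35*5 = 0 - 175 = -175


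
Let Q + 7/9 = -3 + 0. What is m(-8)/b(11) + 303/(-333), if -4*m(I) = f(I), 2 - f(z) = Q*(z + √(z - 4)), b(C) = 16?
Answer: -4997/10656 - 17*I*√3/144 ≈ -0.46894 - 0.20448*I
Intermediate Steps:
Q = -34/9 (Q = -7/9 + (-3 + 0) = -7/9 - 3 = -34/9 ≈ -3.7778)
f(z) = 2 + 34*z/9 + 34*√(-4 + z)/9 (f(z) = 2 - (-34)*(z + √(z - 4))/9 = 2 - (-34)*(z + √(-4 + z))/9 = 2 - (-34*z/9 - 34*√(-4 + z)/9) = 2 + (34*z/9 + 34*√(-4 + z)/9) = 2 + 34*z/9 + 34*√(-4 + z)/9)
m(I) = -½ - 17*I/18 - 17*√(-4 + I)/18 (m(I) = -(2 + 34*I/9 + 34*√(-4 + I)/9)/4 = -½ - 17*I/18 - 17*√(-4 + I)/18)
m(-8)/b(11) + 303/(-333) = (-½ - 17/18*(-8) - 17*√(-4 - 8)/18)/16 + 303/(-333) = (-½ + 68/9 - 17*I*√3/9)*(1/16) + 303*(-1/333) = (-½ + 68/9 - 17*I*√3/9)*(1/16) - 101/111 = (127/18 - 17*I*√3/9)*(1/16) - 101/111 = (127/288 - 17*I*√3/144) - 101/111 = -4997/10656 - 17*I*√3/144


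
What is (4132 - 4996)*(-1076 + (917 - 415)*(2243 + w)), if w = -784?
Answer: -631879488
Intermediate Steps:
(4132 - 4996)*(-1076 + (917 - 415)*(2243 + w)) = (4132 - 4996)*(-1076 + (917 - 415)*(2243 - 784)) = -864*(-1076 + 502*1459) = -864*(-1076 + 732418) = -864*731342 = -631879488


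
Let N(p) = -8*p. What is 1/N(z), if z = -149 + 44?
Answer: 1/840 ≈ 0.0011905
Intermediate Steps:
z = -105
1/N(z) = 1/(-8*(-105)) = 1/840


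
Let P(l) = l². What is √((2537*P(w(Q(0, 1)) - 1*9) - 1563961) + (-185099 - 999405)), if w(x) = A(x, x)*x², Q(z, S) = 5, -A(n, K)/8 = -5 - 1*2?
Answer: 2*√1226511158 ≈ 70043.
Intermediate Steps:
A(n, K) = 56 (A(n, K) = -8*(-5 - 1*2) = -8*(-5 - 2) = -8*(-7) = 56)
w(x) = 56*x²
√((2537*P(w(Q(0, 1)) - 1*9) - 1563961) + (-185099 - 999405)) = √((2537*(56*5² - 1*9)² - 1563961) + (-185099 - 999405)) = √((2537*(56*25 - 9)² - 1563961) - 1184504) = √((2537*(1400 - 9)² - 1563961) - 1184504) = √((2537*1391² - 1563961) - 1184504) = √((2537*1934881 - 1563961) - 1184504) = √((4908793097 - 1563961) - 1184504) = √(4907229136 - 1184504) = √4906044632 = 2*√1226511158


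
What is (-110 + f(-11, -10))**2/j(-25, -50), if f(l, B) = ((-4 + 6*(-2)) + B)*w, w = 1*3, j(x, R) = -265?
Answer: -35344/265 ≈ -133.37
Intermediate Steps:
w = 3
f(l, B) = -48 + 3*B (f(l, B) = ((-4 + 6*(-2)) + B)*3 = ((-4 - 12) + B)*3 = (-16 + B)*3 = -48 + 3*B)
(-110 + f(-11, -10))**2/j(-25, -50) = (-110 + (-48 + 3*(-10)))**2/(-265) = (-110 + (-48 - 30))**2*(-1/265) = (-110 - 78)**2*(-1/265) = (-188)**2*(-1/265) = 35344*(-1/265) = -35344/265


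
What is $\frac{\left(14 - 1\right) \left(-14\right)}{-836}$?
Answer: $\frac{91}{418} \approx 0.2177$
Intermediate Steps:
$\frac{\left(14 - 1\right) \left(-14\right)}{-836} = 13 \left(-14\right) \left(- \frac{1}{836}\right) = \left(-182\right) \left(- \frac{1}{836}\right) = \frac{91}{418}$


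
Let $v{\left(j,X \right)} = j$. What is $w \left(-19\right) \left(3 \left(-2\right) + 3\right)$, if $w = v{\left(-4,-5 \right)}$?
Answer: $-228$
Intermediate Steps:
$w = -4$
$w \left(-19\right) \left(3 \left(-2\right) + 3\right) = \left(-4\right) \left(-19\right) \left(3 \left(-2\right) + 3\right) = 76 \left(-6 + 3\right) = 76 \left(-3\right) = -228$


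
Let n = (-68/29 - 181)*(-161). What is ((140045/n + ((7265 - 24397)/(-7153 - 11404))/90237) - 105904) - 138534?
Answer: -50054969928822757175/204779704748619 ≈ -2.4443e+5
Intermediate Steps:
n = 856037/29 (n = (-68*1/29 - 181)*(-161) = (-68/29 - 181)*(-161) = -5317/29*(-161) = 856037/29 ≈ 29519.)
((140045/n + ((7265 - 24397)/(-7153 - 11404))/90237) - 105904) - 138534 = ((140045/(856037/29) + ((7265 - 24397)/(-7153 - 11404))/90237) - 105904) - 138534 = ((140045*(29/856037) - 17132/(-18557)*(1/90237)) - 105904) - 138534 = ((4061305/856037 - 17132*(-1/18557)*(1/90237)) - 105904) - 138534 = ((4061305/856037 + (17132/18557)*(1/90237)) - 105904) - 138534 = ((4061305/856037 + 17132/1674528009) - 105904) - 138534 = (971540520173947/204779704748619 - 105904) - 138534 = -21686018311177572629/204779704748619 - 138534 = -50054969928822757175/204779704748619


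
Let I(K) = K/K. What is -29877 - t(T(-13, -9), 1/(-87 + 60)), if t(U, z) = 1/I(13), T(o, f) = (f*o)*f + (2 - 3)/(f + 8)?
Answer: -29878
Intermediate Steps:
I(K) = 1
T(o, f) = -1/(8 + f) + o*f**2 (T(o, f) = o*f**2 - 1/(8 + f) = -1/(8 + f) + o*f**2)
t(U, z) = 1 (t(U, z) = 1/1 = 1)
-29877 - t(T(-13, -9), 1/(-87 + 60)) = -29877 - 1*1 = -29877 - 1 = -29878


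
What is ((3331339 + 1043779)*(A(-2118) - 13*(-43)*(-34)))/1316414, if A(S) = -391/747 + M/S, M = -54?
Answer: -996700095393574/15778478367 ≈ -63168.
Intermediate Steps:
A(S) = -391/747 - 54/S
((3331339 + 1043779)*(A(-2118) - 13*(-43)*(-34)))/1316414 = ((3331339 + 1043779)*((-391/747 - 54/(-2118)) - 13*(-43)*(-34)))/1316414 = (4375118*((-391/747 - 54*(-1/2118)) + 559*(-34)))*(1/1316414) = (4375118*((-391/747 + 9/353) - 19006))*(1/1316414) = (4375118*(-131300/263691 - 19006))*(1/1316414) = (4375118*(-5011842446/263691))*(1/1316414) = -21927402098658628/263691*1/1316414 = -996700095393574/15778478367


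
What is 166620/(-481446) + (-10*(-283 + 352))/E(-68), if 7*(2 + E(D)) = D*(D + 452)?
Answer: -168977495/1048188183 ≈ -0.16121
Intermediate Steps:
E(D) = -2 + D*(452 + D)/7 (E(D) = -2 + (D*(D + 452))/7 = -2 + (D*(452 + D))/7 = -2 + D*(452 + D)/7)
166620/(-481446) + (-10*(-283 + 352))/E(-68) = 166620/(-481446) + (-10*(-283 + 352))/(-2 + (⅐)*(-68)² + (452/7)*(-68)) = 166620*(-1/481446) + (-10*69)/(-2 + (⅐)*4624 - 30736/7) = -27770/80241 - 690/(-2 + 4624/7 - 30736/7) = -27770/80241 - 690/(-26126/7) = -27770/80241 - 690*(-7/26126) = -27770/80241 + 2415/13063 = -168977495/1048188183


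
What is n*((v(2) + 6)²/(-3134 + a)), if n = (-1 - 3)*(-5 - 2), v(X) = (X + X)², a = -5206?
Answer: -3388/2085 ≈ -1.6249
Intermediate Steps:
v(X) = 4*X² (v(X) = (2*X)² = 4*X²)
n = 28 (n = -4*(-7) = 28)
n*((v(2) + 6)²/(-3134 + a)) = 28*((4*2² + 6)²/(-3134 - 5206)) = 28*((4*4 + 6)²/(-8340)) = 28*(-(16 + 6)²/8340) = 28*(-1/8340*22²) = 28*(-1/8340*484) = 28*(-121/2085) = -3388/2085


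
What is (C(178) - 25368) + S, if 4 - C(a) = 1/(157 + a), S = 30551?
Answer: 1737644/335 ≈ 5187.0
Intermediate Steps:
C(a) = 4 - 1/(157 + a)
(C(178) - 25368) + S = ((627 + 4*178)/(157 + 178) - 25368) + 30551 = ((627 + 712)/335 - 25368) + 30551 = ((1/335)*1339 - 25368) + 30551 = (1339/335 - 25368) + 30551 = -8496941/335 + 30551 = 1737644/335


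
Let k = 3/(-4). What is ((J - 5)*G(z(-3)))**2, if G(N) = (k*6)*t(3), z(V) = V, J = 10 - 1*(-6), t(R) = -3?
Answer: 88209/4 ≈ 22052.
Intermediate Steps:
J = 16 (J = 10 + 6 = 16)
k = -3/4 (k = 3*(-1/4) = -3/4 ≈ -0.75000)
G(N) = 27/2 (G(N) = -3/4*6*(-3) = -9/2*(-3) = 27/2)
((J - 5)*G(z(-3)))**2 = ((16 - 5)*(27/2))**2 = (11*(27/2))**2 = (297/2)**2 = 88209/4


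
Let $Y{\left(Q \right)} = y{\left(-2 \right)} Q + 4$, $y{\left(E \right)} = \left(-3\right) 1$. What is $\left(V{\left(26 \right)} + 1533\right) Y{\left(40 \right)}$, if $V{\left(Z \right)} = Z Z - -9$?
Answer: $-257288$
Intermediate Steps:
$y{\left(E \right)} = -3$
$V{\left(Z \right)} = 9 + Z^{2}$ ($V{\left(Z \right)} = Z^{2} + 9 = 9 + Z^{2}$)
$Y{\left(Q \right)} = 4 - 3 Q$ ($Y{\left(Q \right)} = - 3 Q + 4 = 4 - 3 Q$)
$\left(V{\left(26 \right)} + 1533\right) Y{\left(40 \right)} = \left(\left(9 + 26^{2}\right) + 1533\right) \left(4 - 120\right) = \left(\left(9 + 676\right) + 1533\right) \left(4 - 120\right) = \left(685 + 1533\right) \left(-116\right) = 2218 \left(-116\right) = -257288$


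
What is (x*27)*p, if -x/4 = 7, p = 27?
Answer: -20412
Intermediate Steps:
x = -28 (x = -4*7 = -28)
(x*27)*p = -28*27*27 = -756*27 = -20412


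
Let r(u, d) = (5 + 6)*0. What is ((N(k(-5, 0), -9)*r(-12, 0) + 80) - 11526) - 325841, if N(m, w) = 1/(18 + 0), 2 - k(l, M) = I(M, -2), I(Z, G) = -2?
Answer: -337287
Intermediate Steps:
k(l, M) = 4 (k(l, M) = 2 - 1*(-2) = 2 + 2 = 4)
r(u, d) = 0 (r(u, d) = 11*0 = 0)
N(m, w) = 1/18
((N(k(-5, 0), -9)*r(-12, 0) + 80) - 11526) - 325841 = (((1/18)*0 + 80) - 11526) - 325841 = ((0 + 80) - 11526) - 325841 = (80 - 11526) - 325841 = -11446 - 325841 = -337287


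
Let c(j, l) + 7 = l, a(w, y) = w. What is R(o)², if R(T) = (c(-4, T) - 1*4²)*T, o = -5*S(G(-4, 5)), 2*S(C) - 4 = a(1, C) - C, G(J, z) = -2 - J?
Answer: 837225/16 ≈ 52327.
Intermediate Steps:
S(C) = 5/2 - C/2 (S(C) = 2 + (1 - C)/2 = 2 + (½ - C/2) = 5/2 - C/2)
c(j, l) = -7 + l
o = -15/2 (o = -5*(5/2 - (-2 - 1*(-4))/2) = -5*(5/2 - (-2 + 4)/2) = -5*(5/2 - ½*2) = -5*(5/2 - 1) = -5*3/2 = -15/2 ≈ -7.5000)
R(T) = T*(-23 + T) (R(T) = ((-7 + T) - 1*4²)*T = ((-7 + T) - 1*16)*T = ((-7 + T) - 16)*T = (-23 + T)*T = T*(-23 + T))
R(o)² = (-15*(-23 - 15/2)/2)² = (-15/2*(-61/2))² = (915/4)² = 837225/16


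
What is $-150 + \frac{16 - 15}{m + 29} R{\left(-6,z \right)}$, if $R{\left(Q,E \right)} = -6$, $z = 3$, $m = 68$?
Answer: $- \frac{14556}{97} \approx -150.06$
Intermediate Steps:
$-150 + \frac{16 - 15}{m + 29} R{\left(-6,z \right)} = -150 + \frac{16 - 15}{68 + 29} \left(-6\right) = -150 + 1 \cdot \frac{1}{97} \left(-6\right) = -150 + \frac{1}{97} \left(-6\right) = -150 - \frac{6}{97} = - \frac{14556}{97}$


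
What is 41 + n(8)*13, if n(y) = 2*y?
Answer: 249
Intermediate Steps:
41 + n(8)*13 = 41 + (2*8)*13 = 41 + 16*13 = 41 + 208 = 249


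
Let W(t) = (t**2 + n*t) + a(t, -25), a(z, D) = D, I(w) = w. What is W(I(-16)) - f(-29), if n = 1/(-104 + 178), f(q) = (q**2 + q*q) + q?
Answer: -52622/37 ≈ -1422.2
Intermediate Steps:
f(q) = q + 2*q**2 (f(q) = (q**2 + q**2) + q = 2*q**2 + q = q + 2*q**2)
n = 1/74 ≈ 0.013514
W(t) = -25 + t**2 + t/74 (W(t) = (t**2 + t/74) - 25 = -25 + t**2 + t/74)
W(I(-16)) - f(-29) = (-25 + (-16)**2 + (1/74)*(-16)) - (-29)*(1 + 2*(-29)) = (-25 + 256 - 8/37) - (-29)*(1 - 58) = 8539/37 - (-29)*(-57) = 8539/37 - 1*1653 = 8539/37 - 1653 = -52622/37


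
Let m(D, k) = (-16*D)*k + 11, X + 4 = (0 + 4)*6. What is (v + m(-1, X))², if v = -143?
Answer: 35344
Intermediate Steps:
X = 20 (X = -4 + (0 + 4)*6 = -4 + 4*6 = -4 + 24 = 20)
m(D, k) = 11 - 16*D*k (m(D, k) = -16*D*k + 11 = 11 - 16*D*k)
(v + m(-1, X))² = (-143 + (11 - 16*(-1)*20))² = (-143 + (11 + 320))² = (-143 + 331)² = 188² = 35344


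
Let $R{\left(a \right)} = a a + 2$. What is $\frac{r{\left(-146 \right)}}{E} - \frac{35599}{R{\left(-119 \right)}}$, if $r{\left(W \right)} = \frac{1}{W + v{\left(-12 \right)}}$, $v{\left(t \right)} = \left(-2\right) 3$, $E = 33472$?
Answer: $- \frac{181118612819}{72057718272} \approx -2.5135$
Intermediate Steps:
$v{\left(t \right)} = -6$
$R{\left(a \right)} = 2 + a^{2}$ ($R{\left(a \right)} = a^{2} + 2 = 2 + a^{2}$)
$r{\left(W \right)} = \frac{1}{-6 + W}$ ($r{\left(W \right)} = \frac{1}{W - 6} = \frac{1}{-6 + W}$)
$\frac{r{\left(-146 \right)}}{E} - \frac{35599}{R{\left(-119 \right)}} = \frac{1}{\left(-6 - 146\right) 33472} - \frac{35599}{2 + \left(-119\right)^{2}} = \frac{1}{-152} \cdot \frac{1}{33472} - \frac{35599}{2 + 14161} = \left(- \frac{1}{152}\right) \frac{1}{33472} - \frac{35599}{14163} = - \frac{1}{5087744} - \frac{35599}{14163} = - \frac{181118612819}{72057718272}$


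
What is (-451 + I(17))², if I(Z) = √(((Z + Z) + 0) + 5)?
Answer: (451 - √39)² ≈ 1.9781e+5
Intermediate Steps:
I(Z) = √(5 + 2*Z) (I(Z) = √((2*Z + 0) + 5) = √(2*Z + 5) = √(5 + 2*Z))
(-451 + I(17))² = (-451 + √(5 + 2*17))² = (-451 + √(5 + 34))² = (-451 + √39)²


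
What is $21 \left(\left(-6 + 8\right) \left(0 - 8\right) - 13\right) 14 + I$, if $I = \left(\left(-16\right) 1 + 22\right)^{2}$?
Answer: $-8490$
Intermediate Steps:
$I = 36$ ($I = \left(-16 + 22\right)^{2} = 6^{2} = 36$)
$21 \left(\left(-6 + 8\right) \left(0 - 8\right) - 13\right) 14 + I = 21 \left(\left(-6 + 8\right) \left(0 - 8\right) - 13\right) 14 + 36 = 21 \left(2 \left(-8\right) - 13\right) 14 + 36 = 21 \left(-16 - 13\right) 14 + 36 = 21 \left(-29\right) 14 + 36 = \left(-609\right) 14 + 36 = -8526 + 36 = -8490$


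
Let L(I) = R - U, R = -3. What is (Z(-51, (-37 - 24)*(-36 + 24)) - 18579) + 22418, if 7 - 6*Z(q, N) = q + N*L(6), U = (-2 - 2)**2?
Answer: 18500/3 ≈ 6166.7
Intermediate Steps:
U = 16 (U = (-4)**2 = 16)
L(I) = -19 (L(I) = -3 - 1*16 = -3 - 16 = -19)
Z(q, N) = 7/6 - q/6 + 19*N/6 (Z(q, N) = 7/6 - (q + N*(-19))/6 = 7/6 - (q - 19*N)/6 = 7/6 + (-q/6 + 19*N/6) = 7/6 - q/6 + 19*N/6)
(Z(-51, (-37 - 24)*(-36 + 24)) - 18579) + 22418 = ((7/6 - 1/6*(-51) + 19*((-37 - 24)*(-36 + 24))/6) - 18579) + 22418 = ((7/6 + 17/2 + 19*(-61*(-12))/6) - 18579) + 22418 = ((7/6 + 17/2 + (19/6)*732) - 18579) + 22418 = ((7/6 + 17/2 + 2318) - 18579) + 22418 = (6983/3 - 18579) + 22418 = -48754/3 + 22418 = 18500/3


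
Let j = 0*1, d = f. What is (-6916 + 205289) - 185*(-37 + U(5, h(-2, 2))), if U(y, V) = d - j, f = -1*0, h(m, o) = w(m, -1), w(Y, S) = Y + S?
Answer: 205218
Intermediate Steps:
w(Y, S) = S + Y
h(m, o) = -1 + m
f = 0
d = 0
j = 0
U(y, V) = 0 (U(y, V) = 0 - 1*0 = 0 + 0 = 0)
(-6916 + 205289) - 185*(-37 + U(5, h(-2, 2))) = (-6916 + 205289) - 185*(-37 + 0) = 198373 - 185*(-37) = 198373 + 6845 = 205218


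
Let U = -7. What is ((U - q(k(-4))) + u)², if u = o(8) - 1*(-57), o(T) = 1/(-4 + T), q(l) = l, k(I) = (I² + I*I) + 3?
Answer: 3721/16 ≈ 232.56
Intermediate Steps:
k(I) = 3 + 2*I² (k(I) = (I² + I²) + 3 = 2*I² + 3 = 3 + 2*I²)
u = 229/4 (u = 1/(-4 + 8) - 1*(-57) = 1/4 + 57 = ¼ + 57 = 229/4 ≈ 57.250)
((U - q(k(-4))) + u)² = ((-7 - (3 + 2*(-4)²)) + 229/4)² = ((-7 - (3 + 2*16)) + 229/4)² = ((-7 - (3 + 32)) + 229/4)² = ((-7 - 1*35) + 229/4)² = ((-7 - 35) + 229/4)² = (-42 + 229/4)² = (61/4)² = 3721/16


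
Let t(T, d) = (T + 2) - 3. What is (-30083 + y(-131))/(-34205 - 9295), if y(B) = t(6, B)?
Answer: 5013/7250 ≈ 0.69145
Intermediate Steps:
t(T, d) = -1 + T (t(T, d) = (2 + T) - 3 = -1 + T)
y(B) = 5 (y(B) = -1 + 6 = 5)
(-30083 + y(-131))/(-34205 - 9295) = (-30083 + 5)/(-34205 - 9295) = -30078/(-43500) = -30078*(-1/43500) = 5013/7250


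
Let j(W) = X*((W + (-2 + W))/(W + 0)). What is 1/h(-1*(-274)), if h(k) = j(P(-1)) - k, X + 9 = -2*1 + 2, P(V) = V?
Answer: -1/310 ≈ -0.0032258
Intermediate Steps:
X = -9 (X = -9 + (-2*1 + 2) = -9 + (-2 + 2) = -9 + 0 = -9)
j(W) = -9*(-2 + 2*W)/W (j(W) = -9*(W + (-2 + W))/(W + 0) = -9*(-2 + 2*W)/W)
h(k) = -36 - k (h(k) = (-18 + 18/(-1)) - k = (-18 + 18*(-1)) - k = (-18 - 18) - k = -36 - k)
1/h(-1*(-274)) = 1/(-36 - (-1)*(-274)) = 1/(-36 - 1*274) = 1/(-36 - 274) = 1/(-310) = -1/310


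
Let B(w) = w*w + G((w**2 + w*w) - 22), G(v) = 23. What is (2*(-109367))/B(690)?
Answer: -218734/476123 ≈ -0.45941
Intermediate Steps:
B(w) = 23 + w**2 (B(w) = w*w + 23 = w**2 + 23 = 23 + w**2)
(2*(-109367))/B(690) = (2*(-109367))/(23 + 690**2) = -218734/(23 + 476100) = -218734/476123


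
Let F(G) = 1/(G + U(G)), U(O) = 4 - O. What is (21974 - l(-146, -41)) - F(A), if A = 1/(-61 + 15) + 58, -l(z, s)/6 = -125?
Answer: 84895/4 ≈ 21224.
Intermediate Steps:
l(z, s) = 750 (l(z, s) = -6*(-125) = 750)
A = 2667/46 (A = 1/(-46) + 58 = -1/46 + 58 = 2667/46 ≈ 57.978)
F(G) = 1/4 (F(G) = 1/(G + (4 - G)) = 1/4)
(21974 - l(-146, -41)) - F(A) = (21974 - 1*750) - 1*1/4 = (21974 - 750) - 1/4 = 21224 - 1/4 = 84895/4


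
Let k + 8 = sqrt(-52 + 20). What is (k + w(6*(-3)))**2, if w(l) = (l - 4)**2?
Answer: 226544 + 3808*I*sqrt(2) ≈ 2.2654e+5 + 5385.3*I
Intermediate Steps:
w(l) = (-4 + l)**2
k = -8 + 4*I*sqrt(2) (k = -8 + sqrt(-52 + 20) = -8 + sqrt(-32) = -8 + 4*I*sqrt(2) ≈ -8.0 + 5.6569*I)
(k + w(6*(-3)))**2 = ((-8 + 4*I*sqrt(2)) + (-4 + 6*(-3))**2)**2 = ((-8 + 4*I*sqrt(2)) + (-4 - 18)**2)**2 = ((-8 + 4*I*sqrt(2)) + (-22)**2)**2 = ((-8 + 4*I*sqrt(2)) + 484)**2 = (476 + 4*I*sqrt(2))**2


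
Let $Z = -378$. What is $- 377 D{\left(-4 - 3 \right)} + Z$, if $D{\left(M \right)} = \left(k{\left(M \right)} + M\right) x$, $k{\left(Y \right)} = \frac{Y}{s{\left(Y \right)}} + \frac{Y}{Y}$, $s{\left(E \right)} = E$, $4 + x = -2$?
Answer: $-11688$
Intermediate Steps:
$x = -6$ ($x = -4 - 2 = -6$)
$k{\left(Y \right)} = 2$ ($k{\left(Y \right)} = \frac{Y}{Y} + \frac{Y}{Y} = 1 + 1 = 2$)
$D{\left(M \right)} = -12 - 6 M$ ($D{\left(M \right)} = \left(2 + M\right) \left(-6\right) = -12 - 6 M$)
$- 377 D{\left(-4 - 3 \right)} + Z = - 377 \left(-12 - 6 \left(-4 - 3\right)\right) - 378 = - 377 \left(-12 - -42\right) - 378 = - 377 \left(-12 + 42\right) - 378 = \left(-377\right) 30 - 378 = -11310 - 378 = -11688$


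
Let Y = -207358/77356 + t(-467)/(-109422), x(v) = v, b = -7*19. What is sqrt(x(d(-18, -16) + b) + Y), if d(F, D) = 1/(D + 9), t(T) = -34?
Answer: I*sqrt(3311346121982853293038)/4937594802 ≈ 11.654*I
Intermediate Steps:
d(F, D) = 1/(9 + D)
b = -133
Y = -5671724243/2116112058 (Y = -207358/77356 - 34/(-109422) = -207358*1/77356 - 34*(-1/109422) = -103679/38678 + 17/54711 = -5671724243/2116112058 ≈ -2.6803)
sqrt(x(d(-18, -16) + b) + Y) = sqrt((1/(9 - 16) - 133) - 5671724243/2116112058) = sqrt((1/(-7) - 133) - 5671724243/2116112058) = sqrt((-1/7 - 133) - 5671724243/2116112058) = sqrt(-932/7 - 5671724243/2116112058) = sqrt(-2011918507757/14812784406) = I*sqrt(3311346121982853293038)/4937594802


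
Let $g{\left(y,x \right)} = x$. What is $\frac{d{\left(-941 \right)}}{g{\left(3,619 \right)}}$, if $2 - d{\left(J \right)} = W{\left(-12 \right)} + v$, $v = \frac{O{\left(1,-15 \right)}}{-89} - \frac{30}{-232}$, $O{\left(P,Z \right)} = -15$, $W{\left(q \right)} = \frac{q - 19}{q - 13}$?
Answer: $\frac{119281}{159763900} \approx 0.00074661$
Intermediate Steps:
$W{\left(q \right)} = \frac{-19 + q}{-13 + q}$
$v = \frac{3075}{10324}$ ($v = - \frac{15}{-89} - \frac{30}{-232} = \left(-15\right) \left(- \frac{1}{89}\right) - - \frac{15}{116} = \frac{15}{89} + \frac{15}{116} = \frac{3075}{10324} \approx 0.29785$)
$d{\left(J \right)} = \frac{119281}{258100}$ ($d{\left(J \right)} = 2 - \left(\frac{-19 - 12}{-13 - 12} + \frac{3075}{10324}\right) = 2 - \left(\frac{1}{-25} \left(-31\right) + \frac{3075}{10324}\right) = 2 - \left(\left(- \frac{1}{25}\right) \left(-31\right) + \frac{3075}{10324}\right) = 2 - \left(\frac{31}{25} + \frac{3075}{10324}\right) = 2 - \frac{396919}{258100} = \frac{119281}{258100}$)
$\frac{d{\left(-941 \right)}}{g{\left(3,619 \right)}} = \frac{119281}{258100 \cdot 619} = \frac{119281}{258100} \cdot \frac{1}{619} = \frac{119281}{159763900}$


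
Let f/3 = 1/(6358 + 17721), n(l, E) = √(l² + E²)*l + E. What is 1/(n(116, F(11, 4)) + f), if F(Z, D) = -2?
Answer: 231904849/21002351268591227 + 134513191912*√3365/105011756342956135 ≈ 7.4316e-5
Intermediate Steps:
n(l, E) = E + l*√(E² + l²) (n(l, E) = √(E² + l²)*l + E = l*√(E² + l²) + E = E + l*√(E² + l²))
f = 3/24079 (f = 3/(6358 + 17721) = 3/24079 ≈ 0.00012459)
1/(n(116, F(11, 4)) + f) = 1/((-2 + 116*√((-2)² + 116²)) + 3/24079) = 1/((-2 + 116*√(4 + 13456)) + 3/24079) = 1/((-2 + 116*√13460) + 3/24079) = 1/((-2 + 116*(2*√3365)) + 3/24079) = 1/((-2 + 232*√3365) + 3/24079) = 1/(-48155/24079 + 232*√3365)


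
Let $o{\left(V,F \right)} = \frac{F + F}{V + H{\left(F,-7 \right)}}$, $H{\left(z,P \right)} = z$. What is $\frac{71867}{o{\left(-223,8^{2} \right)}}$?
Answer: $- \frac{11426853}{128} \approx -89272.0$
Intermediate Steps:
$o{\left(V,F \right)} = \frac{2 F}{F + V}$ ($o{\left(V,F \right)} = \frac{F + F}{V + F} = \frac{2 F}{F + V}$)
$\frac{71867}{o{\left(-223,8^{2} \right)}} = \frac{71867}{2 \cdot 8^{2} \frac{1}{8^{2} - 223}} = \frac{71867}{2 \cdot 64 \frac{1}{64 - 223}} = \frac{71867}{2 \cdot 64 \frac{1}{-159}} = \frac{71867}{2 \cdot 64 \left(- \frac{1}{159}\right)} = \frac{71867}{- \frac{128}{159}} = 71867 \left(- \frac{159}{128}\right) = - \frac{11426853}{128}$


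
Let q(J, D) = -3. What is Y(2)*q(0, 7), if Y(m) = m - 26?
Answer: 72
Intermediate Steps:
Y(m) = -26 + m
Y(2)*q(0, 7) = (-26 + 2)*(-3) = -24*(-3) = 72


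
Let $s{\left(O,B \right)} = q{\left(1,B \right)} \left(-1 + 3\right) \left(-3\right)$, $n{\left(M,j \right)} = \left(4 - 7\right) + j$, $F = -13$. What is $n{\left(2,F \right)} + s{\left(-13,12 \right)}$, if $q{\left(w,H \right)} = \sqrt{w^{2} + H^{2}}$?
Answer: $-16 - 6 \sqrt{145} \approx -88.25$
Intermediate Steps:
$q{\left(w,H \right)} = \sqrt{H^{2} + w^{2}}$
$n{\left(M,j \right)} = -3 + j$
$s{\left(O,B \right)} = - 6 \sqrt{1 + B^{2}}$ ($s{\left(O,B \right)} = \sqrt{B^{2} + 1^{2}} \left(-1 + 3\right) \left(-3\right) = \sqrt{B^{2} + 1} \cdot 2 \left(-3\right) = \sqrt{1 + B^{2}} \left(-6\right) = - 6 \sqrt{1 + B^{2}}$)
$n{\left(2,F \right)} + s{\left(-13,12 \right)} = \left(-3 - 13\right) - 6 \sqrt{1 + 12^{2}} = -16 - 6 \sqrt{1 + 144} = -16 - 6 \sqrt{145}$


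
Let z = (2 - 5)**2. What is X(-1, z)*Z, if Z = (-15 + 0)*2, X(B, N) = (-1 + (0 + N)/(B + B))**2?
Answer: -1815/2 ≈ -907.50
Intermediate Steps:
z = 9 (z = (-3)**2 = 9)
X(B, N) = (-1 + N/(2*B))**2 (X(B, N) = (-1 + N/((2*B)))**2 = (-1 + N*(1/(2*B)))**2 = (-1 + N/(2*B))**2)
Z = -30 (Z = -15*2 = -30)
X(-1, z)*Z = ((1/4)*(-1*9 + 2*(-1))**2/(-1)**2)*(-30) = ((1/4)*1*(-9 - 2)**2)*(-30) = ((1/4)*1*(-11)**2)*(-30) = ((1/4)*1*121)*(-30) = (121/4)*(-30) = -1815/2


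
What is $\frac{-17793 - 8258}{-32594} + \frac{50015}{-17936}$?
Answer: $- \frac{581469087}{292302992} \approx -1.9893$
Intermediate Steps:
$\frac{-17793 - 8258}{-32594} + \frac{50015}{-17936} = \left(-17793 - 8258\right) \left(- \frac{1}{32594}\right) + 50015 \left(- \frac{1}{17936}\right) = \left(-26051\right) \left(- \frac{1}{32594}\right) - \frac{50015}{17936} = \frac{26051}{32594} - \frac{50015}{17936} = - \frac{581469087}{292302992}$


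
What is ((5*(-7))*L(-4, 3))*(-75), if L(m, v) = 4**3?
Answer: 168000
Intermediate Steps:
L(m, v) = 64
((5*(-7))*L(-4, 3))*(-75) = ((5*(-7))*64)*(-75) = -35*64*(-75) = -2240*(-75) = 168000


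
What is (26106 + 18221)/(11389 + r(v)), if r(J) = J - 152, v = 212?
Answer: 44327/11449 ≈ 3.8717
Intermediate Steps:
r(J) = -152 + J
(26106 + 18221)/(11389 + r(v)) = (26106 + 18221)/(11389 + (-152 + 212)) = 44327/(11389 + 60) = 44327/11449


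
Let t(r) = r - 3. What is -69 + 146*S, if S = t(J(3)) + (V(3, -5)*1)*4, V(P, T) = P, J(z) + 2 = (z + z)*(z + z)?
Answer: 6209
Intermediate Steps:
J(z) = -2 + 4*z² (J(z) = -2 + (z + z)*(z + z) = -2 + (2*z)*(2*z) = -2 + 4*z²)
t(r) = -3 + r
S = 43 (S = (-3 + (-2 + 4*3²)) + (3*1)*4 = (-3 + (-2 + 4*9)) + 3*4 = (-3 + (-2 + 36)) + 12 = (-3 + 34) + 12 = 31 + 12 = 43)
-69 + 146*S = -69 + 146*43 = -69 + 6278 = 6209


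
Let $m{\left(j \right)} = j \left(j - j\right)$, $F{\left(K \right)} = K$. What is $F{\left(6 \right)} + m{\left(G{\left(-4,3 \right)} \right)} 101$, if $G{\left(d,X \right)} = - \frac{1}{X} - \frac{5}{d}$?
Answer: $6$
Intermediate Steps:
$m{\left(j \right)} = 0$ ($m{\left(j \right)} = j 0 = 0$)
$F{\left(6 \right)} + m{\left(G{\left(-4,3 \right)} \right)} 101 = 6 + 0 \cdot 101 = 6 + 0 = 6$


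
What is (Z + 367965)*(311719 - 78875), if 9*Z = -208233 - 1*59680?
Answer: 708724047568/9 ≈ 7.8747e+10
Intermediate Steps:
Z = -267913/9 (Z = (-208233 - 1*59680)/9 = (-208233 - 59680)/9 = (1/9)*(-267913) = -267913/9 ≈ -29768.)
(Z + 367965)*(311719 - 78875) = (-267913/9 + 367965)*(311719 - 78875) = (3043772/9)*232844 = 708724047568/9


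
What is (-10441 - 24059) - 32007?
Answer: -66507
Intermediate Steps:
(-10441 - 24059) - 32007 = -34500 - 32007 = -66507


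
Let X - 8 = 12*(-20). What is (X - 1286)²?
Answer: 2304324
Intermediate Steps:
X = -232 (X = 8 + 12*(-20) = 8 - 240 = -232)
(X - 1286)² = (-232 - 1286)² = (-1518)² = 2304324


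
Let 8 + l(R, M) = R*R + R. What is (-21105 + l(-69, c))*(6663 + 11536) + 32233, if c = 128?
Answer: -298813546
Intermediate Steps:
l(R, M) = -8 + R + R² (l(R, M) = -8 + (R*R + R) = -8 + (R² + R) = -8 + (R + R²) = -8 + R + R²)
(-21105 + l(-69, c))*(6663 + 11536) + 32233 = (-21105 + (-8 - 69 + (-69)²))*(6663 + 11536) + 32233 = (-21105 + (-8 - 69 + 4761))*18199 + 32233 = (-21105 + 4684)*18199 + 32233 = -16421*18199 + 32233 = -298845779 + 32233 = -298813546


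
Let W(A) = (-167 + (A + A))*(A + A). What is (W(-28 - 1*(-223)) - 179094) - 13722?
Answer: -105846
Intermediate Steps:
W(A) = 2*A*(-167 + 2*A) (W(A) = (-167 + 2*A)*(2*A) = 2*A*(-167 + 2*A))
(W(-28 - 1*(-223)) - 179094) - 13722 = (2*(-28 - 1*(-223))*(-167 + 2*(-28 - 1*(-223))) - 179094) - 13722 = (2*(-28 + 223)*(-167 + 2*(-28 + 223)) - 179094) - 13722 = (2*195*(-167 + 2*195) - 179094) - 13722 = (2*195*(-167 + 390) - 179094) - 13722 = (2*195*223 - 179094) - 13722 = (86970 - 179094) - 13722 = -92124 - 13722 = -105846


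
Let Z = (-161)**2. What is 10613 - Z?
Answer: -15308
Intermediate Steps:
Z = 25921
10613 - Z = 10613 - 1*25921 = 10613 - 25921 = -15308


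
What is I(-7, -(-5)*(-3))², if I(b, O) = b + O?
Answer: 484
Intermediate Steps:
I(b, O) = O + b
I(-7, -(-5)*(-3))² = (-(-5)*(-3) - 7)² = (-5*3 - 7)² = (-15 - 7)² = (-22)² = 484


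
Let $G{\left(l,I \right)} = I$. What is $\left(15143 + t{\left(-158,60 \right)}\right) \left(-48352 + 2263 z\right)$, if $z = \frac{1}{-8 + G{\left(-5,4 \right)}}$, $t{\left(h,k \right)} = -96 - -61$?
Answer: $-739049367$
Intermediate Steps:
$t{\left(h,k \right)} = -35$ ($t{\left(h,k \right)} = -96 + 61 = -35$)
$z = - \frac{1}{4}$ ($z = \frac{1}{-8 + 4} = \frac{1}{-4} = - \frac{1}{4} \approx -0.25$)
$\left(15143 + t{\left(-158,60 \right)}\right) \left(-48352 + 2263 z\right) = \left(15143 - 35\right) \left(-48352 + 2263 \left(- \frac{1}{4}\right)\right) = 15108 \left(-48352 - \frac{2263}{4}\right) = 15108 \left(- \frac{195671}{4}\right) = -739049367$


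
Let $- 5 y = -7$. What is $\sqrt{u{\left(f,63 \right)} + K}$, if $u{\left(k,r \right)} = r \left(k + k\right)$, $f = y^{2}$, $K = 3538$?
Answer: $\frac{4 \sqrt{5914}}{5} \approx 61.522$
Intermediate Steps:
$y = \frac{7}{5}$ ($y = \left(- \frac{1}{5}\right) \left(-7\right) = \frac{7}{5} \approx 1.4$)
$f = \frac{49}{25}$ ($f = \left(\frac{7}{5}\right)^{2} = \frac{49}{25} \approx 1.96$)
$u{\left(k,r \right)} = 2 k r$ ($u{\left(k,r \right)} = r 2 k = 2 k r$)
$\sqrt{u{\left(f,63 \right)} + K} = \sqrt{2 \cdot \frac{49}{25} \cdot 63 + 3538} = \sqrt{\frac{6174}{25} + 3538} = \sqrt{\frac{94624}{25}} = \frac{4 \sqrt{5914}}{5}$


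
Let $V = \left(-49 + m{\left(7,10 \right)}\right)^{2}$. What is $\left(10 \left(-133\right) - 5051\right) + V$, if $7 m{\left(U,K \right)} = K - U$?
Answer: $- \frac{197069}{49} \approx -4021.8$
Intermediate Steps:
$m{\left(U,K \right)} = - \frac{U}{7} + \frac{K}{7}$ ($m{\left(U,K \right)} = \frac{K - U}{7} = - \frac{U}{7} + \frac{K}{7}$)
$V = \frac{115600}{49}$ ($V = \left(-49 + \left(\left(- \frac{1}{7}\right) 7 + \frac{1}{7} \cdot 10\right)\right)^{2} = \left(-49 + \left(-1 + \frac{10}{7}\right)\right)^{2} = \left(-49 + \frac{3}{7}\right)^{2} = \left(- \frac{340}{7}\right)^{2} = \frac{115600}{49} \approx 2359.2$)
$\left(10 \left(-133\right) - 5051\right) + V = \left(10 \left(-133\right) - 5051\right) + \frac{115600}{49} = \left(-1330 - 5051\right) + \frac{115600}{49} = -6381 + \frac{115600}{49} = - \frac{197069}{49}$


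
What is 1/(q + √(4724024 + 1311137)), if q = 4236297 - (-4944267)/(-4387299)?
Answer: 9060209530648671696/38381715336193566908317415 - 2138710279489*√6035161/38381715336193566908317415 ≈ 2.3592e-7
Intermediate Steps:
q = 6195298882512/1462433 (q = 4236297 - (-4944267)*(-1)/4387299 = 4236297 - 1*1648089/1462433 = 4236297 - 1648089/1462433 = 6195298882512/1462433 ≈ 4.2363e+6)
1/(q + √(4724024 + 1311137)) = 1/(6195298882512/1462433 + √(4724024 + 1311137)) = 1/(6195298882512/1462433 + √6035161)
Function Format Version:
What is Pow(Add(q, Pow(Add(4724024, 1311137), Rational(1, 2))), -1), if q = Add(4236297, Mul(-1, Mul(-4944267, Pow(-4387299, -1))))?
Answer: Add(Rational(9060209530648671696, 38381715336193566908317415), Mul(Rational(-2138710279489, 38381715336193566908317415), Pow(6035161, Rational(1, 2)))) ≈ 2.3592e-7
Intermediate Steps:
q = Rational(6195298882512, 1462433) (q = Add(4236297, Mul(-1, Mul(-4944267, Rational(-1, 4387299)))) = Add(4236297, Mul(-1, Rational(1648089, 1462433))) = Add(4236297, Rational(-1648089, 1462433)) = Rational(6195298882512, 1462433) ≈ 4.2363e+6)
Pow(Add(q, Pow(Add(4724024, 1311137), Rational(1, 2))), -1) = Pow(Add(Rational(6195298882512, 1462433), Pow(Add(4724024, 1311137), Rational(1, 2))), -1) = Pow(Add(Rational(6195298882512, 1462433), Pow(6035161, Rational(1, 2))), -1)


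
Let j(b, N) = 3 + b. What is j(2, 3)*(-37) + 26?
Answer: -159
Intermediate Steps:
j(2, 3)*(-37) + 26 = (3 + 2)*(-37) + 26 = 5*(-37) + 26 = -185 + 26 = -159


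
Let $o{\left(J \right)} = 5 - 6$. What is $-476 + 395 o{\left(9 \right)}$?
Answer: $-871$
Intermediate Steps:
$o{\left(J \right)} = -1$
$-476 + 395 o{\left(9 \right)} = -476 + 395 \left(-1\right) = -476 - 395 = -871$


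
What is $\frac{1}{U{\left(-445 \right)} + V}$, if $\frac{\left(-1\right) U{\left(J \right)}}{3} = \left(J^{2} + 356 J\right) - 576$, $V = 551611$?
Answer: $\frac{1}{434524} \approx 2.3014 \cdot 10^{-6}$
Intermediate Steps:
$U{\left(J \right)} = 1728 - 1068 J - 3 J^{2}$ ($U{\left(J \right)} = - 3 \left(\left(J^{2} + 356 J\right) - 576\right) = - 3 \left(-576 + J^{2} + 356 J\right) = 1728 - 1068 J - 3 J^{2}$)
$\frac{1}{U{\left(-445 \right)} + V} = \frac{1}{\left(1728 - -475260 - 3 \left(-445\right)^{2}\right) + 551611} = \frac{1}{\left(1728 + 475260 - 594075\right) + 551611} = \frac{1}{-117087 + 551611} = \frac{1}{434524}$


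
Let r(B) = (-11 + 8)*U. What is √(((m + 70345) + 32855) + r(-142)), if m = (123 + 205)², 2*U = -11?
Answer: √843202/2 ≈ 459.13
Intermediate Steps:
U = -11/2 (U = (½)*(-11) = -11/2 ≈ -5.5000)
m = 107584 (m = 328² = 107584)
r(B) = 33/2 (r(B) = (-11 + 8)*(-11/2) = -3*(-11/2) = 33/2)
√(((m + 70345) + 32855) + r(-142)) = √(((107584 + 70345) + 32855) + 33/2) = √((177929 + 32855) + 33/2) = √(210784 + 33/2) = √(421601/2) = √843202/2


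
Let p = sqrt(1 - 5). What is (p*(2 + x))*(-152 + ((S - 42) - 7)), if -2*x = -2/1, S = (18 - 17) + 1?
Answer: -1194*I ≈ -1194.0*I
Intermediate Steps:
S = 2 (S = 1 + 1 = 2)
x = 1 (x = -(-1)/1 = -(-1) = -1/2*(-2) = 1)
p = 2*I (p = sqrt(-4) = 2*I ≈ 2.0*I)
(p*(2 + x))*(-152 + ((S - 42) - 7)) = ((2*I)*(2 + 1))*(-152 + ((2 - 42) - 7)) = ((2*I)*3)*(-152 + (-40 - 7)) = (6*I)*(-152 - 47) = (6*I)*(-199) = -1194*I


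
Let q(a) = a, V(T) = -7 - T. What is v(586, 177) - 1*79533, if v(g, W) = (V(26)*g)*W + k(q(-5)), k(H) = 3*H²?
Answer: -3502284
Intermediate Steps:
v(g, W) = 75 - 33*W*g (v(g, W) = ((-7 - 1*26)*g)*W + 3*(-5)² = ((-7 - 26)*g)*W + 3*25 = (-33*g)*W + 75 = -33*W*g + 75 = 75 - 33*W*g)
v(586, 177) - 1*79533 = (75 - 33*177*586) - 1*79533 = (75 - 3422826) - 79533 = -3422751 - 79533 = -3502284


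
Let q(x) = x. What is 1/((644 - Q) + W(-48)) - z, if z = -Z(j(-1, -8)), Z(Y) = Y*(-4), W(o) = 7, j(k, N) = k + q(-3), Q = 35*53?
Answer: 19263/1204 ≈ 15.999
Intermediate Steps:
Q = 1855
j(k, N) = -3 + k (j(k, N) = k - 3 = -3 + k)
Z(Y) = -4*Y
z = -16 (z = -(-4)*(-3 - 1) = -(-4)*(-4) = -1*16 = -16)
1/((644 - Q) + W(-48)) - z = 1/((644 - 1*1855) + 7) - 1*(-16) = 1/((644 - 1855) + 7) + 16 = 1/(-1211 + 7) + 16 = 1/(-1204) + 16 = -1/1204 + 16 = 19263/1204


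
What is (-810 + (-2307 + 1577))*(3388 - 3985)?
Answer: 919380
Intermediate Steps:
(-810 + (-2307 + 1577))*(3388 - 3985) = (-810 - 730)*(-597) = -1540*(-597) = 919380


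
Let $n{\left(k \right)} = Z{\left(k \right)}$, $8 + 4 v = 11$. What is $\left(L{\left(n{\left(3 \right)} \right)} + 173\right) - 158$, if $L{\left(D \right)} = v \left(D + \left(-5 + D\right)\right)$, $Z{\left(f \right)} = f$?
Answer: $\frac{63}{4} \approx 15.75$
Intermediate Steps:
$v = \frac{3}{4}$ ($v = -2 + \frac{1}{4} \cdot 11 = -2 + \frac{11}{4} = \frac{3}{4} \approx 0.75$)
$n{\left(k \right)} = k$
$L{\left(D \right)} = - \frac{15}{4} + \frac{3 D}{2}$ ($L{\left(D \right)} = \frac{3 \left(D + \left(-5 + D\right)\right)}{4} = \frac{3 \left(-5 + 2 D\right)}{4} = - \frac{15}{4} + \frac{3 D}{2}$)
$\left(L{\left(n{\left(3 \right)} \right)} + 173\right) - 158 = \left(\left(- \frac{15}{4} + \frac{3}{2} \cdot 3\right) + 173\right) - 158 = \left(\left(- \frac{15}{4} + \frac{9}{2}\right) + 173\right) - 158 = \left(\frac{3}{4} + 173\right) - 158 = \frac{695}{4} - 158 = \frac{63}{4}$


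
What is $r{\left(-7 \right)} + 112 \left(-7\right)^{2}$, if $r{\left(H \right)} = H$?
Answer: $5481$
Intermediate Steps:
$r{\left(-7 \right)} + 112 \left(-7\right)^{2} = -7 + 112 \left(-7\right)^{2} = -7 + 112 \cdot 49 = -7 + 5488 = 5481$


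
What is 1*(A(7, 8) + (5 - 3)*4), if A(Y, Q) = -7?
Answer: 1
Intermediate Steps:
1*(A(7, 8) + (5 - 3)*4) = 1*(-7 + (5 - 3)*4) = 1*(-7 + 2*4) = 1*(-7 + 8) = 1*1 = 1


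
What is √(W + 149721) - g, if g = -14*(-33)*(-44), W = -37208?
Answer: 20328 + √112513 ≈ 20663.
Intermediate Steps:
g = -20328 (g = 462*(-44) = -20328)
√(W + 149721) - g = √(-37208 + 149721) - 1*(-20328) = √112513 + 20328 = 20328 + √112513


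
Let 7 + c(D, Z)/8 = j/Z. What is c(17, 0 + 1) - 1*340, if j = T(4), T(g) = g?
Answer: -364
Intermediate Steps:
j = 4
c(D, Z) = -56 + 32/Z (c(D, Z) = -56 + 8*(4/Z) = -56 + 32/Z)
c(17, 0 + 1) - 1*340 = (-56 + 32/(0 + 1)) - 1*340 = (-56 + 32/1) - 340 = (-56 + 32*1) - 340 = (-56 + 32) - 340 = -24 - 340 = -364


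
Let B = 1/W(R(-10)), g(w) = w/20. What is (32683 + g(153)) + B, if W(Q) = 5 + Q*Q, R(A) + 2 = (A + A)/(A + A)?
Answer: 1961449/60 ≈ 32691.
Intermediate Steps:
R(A) = -1 (R(A) = -2 + (A + A)/(A + A) = -2 + (2*A)/((2*A)) = -2 + (2*A)*(1/(2*A)) = -2 + 1 = -1)
g(w) = w/20 (g(w) = w*(1/20) = w/20)
W(Q) = 5 + Q²
B = ⅙ (B = 1/(5 + (-1)²) = 1/(5 + 1) = 1/6 = ⅙ ≈ 0.16667)
(32683 + g(153)) + B = (32683 + (1/20)*153) + ⅙ = (32683 + 153/20) + ⅙ = 653813/20 + ⅙ = 1961449/60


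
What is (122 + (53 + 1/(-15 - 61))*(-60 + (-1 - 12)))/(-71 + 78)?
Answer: -284699/532 ≈ -535.15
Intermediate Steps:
(122 + (53 + 1/(-15 - 61))*(-60 + (-1 - 12)))/(-71 + 78) = (122 + (53 + 1/(-76))*(-60 - 13))/7 = (122 + (53 - 1/76)*(-73))/7 = (122 + (4027/76)*(-73))/7 = (122 - 293971/76)/7 = (1/7)*(-284699/76) = -284699/532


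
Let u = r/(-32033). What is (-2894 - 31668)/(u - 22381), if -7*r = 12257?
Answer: 5374391/3480237 ≈ 1.5443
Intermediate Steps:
r = -1751 (r = -⅐*12257 = -1751)
u = 17/311 (u = -1751/(-32033) = -1751*(-1/32033) = 17/311 ≈ 0.054662)
(-2894 - 31668)/(u - 22381) = (-2894 - 31668)/(17/311 - 22381) = -34562/(-6960474/311) = -34562*(-311/6960474) = 5374391/3480237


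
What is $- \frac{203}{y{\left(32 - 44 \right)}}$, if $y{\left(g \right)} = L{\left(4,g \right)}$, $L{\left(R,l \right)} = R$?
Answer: $- \frac{203}{4} \approx -50.75$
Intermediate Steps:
$y{\left(g \right)} = 4$
$- \frac{203}{y{\left(32 - 44 \right)}} = - \frac{203}{4}$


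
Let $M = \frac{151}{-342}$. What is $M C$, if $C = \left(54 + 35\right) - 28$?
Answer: $- \frac{9211}{342} \approx -26.933$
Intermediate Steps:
$C = 61$ ($C = 89 - 28 = 61$)
$M = - \frac{151}{342}$ ($M = 151 \left(- \frac{1}{342}\right) = - \frac{151}{342} \approx -0.44152$)
$M C = \left(- \frac{151}{342}\right) 61 = - \frac{9211}{342}$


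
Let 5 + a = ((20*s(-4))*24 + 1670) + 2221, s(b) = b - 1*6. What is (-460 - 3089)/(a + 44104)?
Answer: -507/6170 ≈ -0.082172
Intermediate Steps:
s(b) = -6 + b (s(b) = b - 6 = -6 + b)
a = -914 (a = -5 + (((20*(-6 - 4))*24 + 1670) + 2221) = -5 + (((20*(-10))*24 + 1670) + 2221) = -5 + ((-200*24 + 1670) + 2221) = -5 + ((-4800 + 1670) + 2221) = -5 + (-3130 + 2221) = -5 - 909 = -914)
(-460 - 3089)/(a + 44104) = (-460 - 3089)/(-914 + 44104) = -3549/43190 = -3549*1/43190 = -507/6170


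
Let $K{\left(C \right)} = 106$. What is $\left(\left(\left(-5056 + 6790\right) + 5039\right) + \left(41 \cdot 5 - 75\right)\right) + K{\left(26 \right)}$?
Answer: $7009$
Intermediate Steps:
$\left(\left(\left(-5056 + 6790\right) + 5039\right) + \left(41 \cdot 5 - 75\right)\right) + K{\left(26 \right)} = \left(\left(\left(-5056 + 6790\right) + 5039\right) + \left(41 \cdot 5 - 75\right)\right) + 106 = \left(\left(1734 + 5039\right) + \left(205 - 75\right)\right) + 106 = \left(6773 + 130\right) + 106 = 6903 + 106 = 7009$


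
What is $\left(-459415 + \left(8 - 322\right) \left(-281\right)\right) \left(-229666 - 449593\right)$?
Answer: $252128034879$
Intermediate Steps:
$\left(-459415 + \left(8 - 322\right) \left(-281\right)\right) \left(-229666 - 449593\right) = \left(-459415 - -88234\right) \left(-679259\right) = \left(-459415 + 88234\right) \left(-679259\right) = \left(-371181\right) \left(-679259\right) = 252128034879$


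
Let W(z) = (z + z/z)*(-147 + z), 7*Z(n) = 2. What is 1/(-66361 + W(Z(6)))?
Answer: -49/3260932 ≈ -1.5026e-5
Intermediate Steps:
Z(n) = 2/7 (Z(n) = (⅐)*2 = 2/7)
W(z) = (1 + z)*(-147 + z) (W(z) = (z + 1)*(-147 + z) = (1 + z)*(-147 + z))
1/(-66361 + W(Z(6))) = 1/(-66361 + (-147 + (2/7)² - 146*2/7)) = 1/(-66361 + (-147 + 4/49 - 292/7)) = 1/(-66361 - 9243/49) = 1/(-3260932/49) = -49/3260932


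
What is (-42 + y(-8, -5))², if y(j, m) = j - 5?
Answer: 3025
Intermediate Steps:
y(j, m) = -5 + j
(-42 + y(-8, -5))² = (-42 + (-5 - 8))² = (-42 - 13)² = (-55)² = 3025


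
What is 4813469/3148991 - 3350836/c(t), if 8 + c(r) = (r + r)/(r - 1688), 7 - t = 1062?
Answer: 68586616875137/148002577 ≈ 4.6342e+5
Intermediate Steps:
t = -1055 (t = 7 - 1*1062 = 7 - 1062 = -1055)
c(r) = -8 + 2*r/(-1688 + r) (c(r) = -8 + (r + r)/(r - 1688) = -8 + (2*r)/(-1688 + r) = -8 + 2*r/(-1688 + r))
4813469/3148991 - 3350836/c(t) = 4813469/3148991 - 3350836*(-1688 - 1055)/(2*(6752 - 3*(-1055))) = 4813469*(1/3148991) - 3350836*(-2743/(2*(6752 + 3165))) = 4813469/3148991 - 3350836/(2*(-1/2743)*9917) = 4813469/3148991 - 3350836/(-94/13) = 4813469/3148991 - 3350836*(-13/94) = 4813469/3148991 + 21780434/47 = 68586616875137/148002577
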